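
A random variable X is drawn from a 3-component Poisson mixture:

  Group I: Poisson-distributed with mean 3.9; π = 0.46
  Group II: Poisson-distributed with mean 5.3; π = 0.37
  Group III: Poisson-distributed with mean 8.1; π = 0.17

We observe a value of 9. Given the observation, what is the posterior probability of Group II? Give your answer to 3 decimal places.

P(component k | x) = π_k·f_k(x) / marginal(x), where marginal(x) = Σ_j π_j·f_j(x).
Poisson probabilities:
  L_I = e^(−3.9)·3.9^9/9! = 0.0116431
  L_II = e^(−5.3)·5.3^9/9! = 0.0453899
  L_III = e^(−8.1)·8.1^9/9! = 0.12555
Weight by the priors:
  π_I·L_I = 0.46 × 0.0116431 = 0.00535584
  π_II·L_II = 0.37 × 0.0453899 = 0.0167943
  π_III·L_III = 0.17 × 0.12555 = 0.0213435
Sum: 0.00535584 + 0.0167943 + 0.0213435 = 0.0434936
Responsibility of Group II: 0.0167943 / 0.0434936 ≈ 0.386

0.386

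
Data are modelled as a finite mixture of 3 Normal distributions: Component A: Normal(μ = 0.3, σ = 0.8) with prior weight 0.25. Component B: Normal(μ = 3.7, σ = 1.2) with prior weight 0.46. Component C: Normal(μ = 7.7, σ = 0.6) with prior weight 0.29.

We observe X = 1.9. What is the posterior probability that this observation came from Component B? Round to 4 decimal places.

Posterior ∝ prior × likelihood, so P(k | x) ∝ π_k f_k(x); normalise over all components.
Evaluate each component's likelihood at the observed value:
  L_A = 0.0674887
  L_B = 0.107931
  L_C = 3.4006e-21
Weight by the priors:
  π_A·L_A = 0.25 × 0.0674887 = 0.0168722
  π_B·L_B = 0.46 × 0.107931 = 0.0496484
  π_C·L_C = 0.29 × 3.4006e-21 = 9.86174e-22
Denominator: 0.0168722 + 0.0496484 + 9.86174e-22 = 0.0665206
So the posterior for Component B is 0.0496484 / 0.0665206 ≈ 0.7464.

0.7464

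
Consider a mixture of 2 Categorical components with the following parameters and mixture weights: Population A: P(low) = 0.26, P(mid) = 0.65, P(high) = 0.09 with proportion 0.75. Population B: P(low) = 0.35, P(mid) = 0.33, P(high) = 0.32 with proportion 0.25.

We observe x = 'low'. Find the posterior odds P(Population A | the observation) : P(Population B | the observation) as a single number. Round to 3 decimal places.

Posterior odds = (π_i f_i(x)) / (π_j f_j(x)); the normalising sum cancels.
Evaluate each component's likelihood at the observed value:
  f_A = 0.26
  f_B = 0.35
0.195 / 0.0875 ≈ 2.229

2.229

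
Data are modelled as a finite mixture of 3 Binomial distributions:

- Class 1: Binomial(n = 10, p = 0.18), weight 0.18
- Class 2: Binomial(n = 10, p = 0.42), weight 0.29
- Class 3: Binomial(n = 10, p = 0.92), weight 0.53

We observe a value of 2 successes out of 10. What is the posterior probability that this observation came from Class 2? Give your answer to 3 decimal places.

Apply Bayes' rule: the posterior for each component is proportional to its prior times its likelihood at x.
Component likelihoods at x = 2 successes out of 10:
  p_1 = C(10,2)·0.18^2·0.82^8 = 45·0.0324·0.204414 = 0.298036
  p_2 = C(10,2)·0.42^2·0.58^8 = 45·0.1764·0.0128063 = 0.101656
  p_3 = C(10,2)·0.92^2·0.08^8 = 45·0.8464·1.67772e-09 = 6.39011e-08
Multiply by the mixture weights:
  P(Z=1)·p_1 = 0.18 × 0.298036 = 0.0536464
  P(Z=2)·p_2 = 0.29 × 0.101656 = 0.0294804
  P(Z=3)·p_3 = 0.53 × 6.39011e-08 = 3.38676e-08
Sum: 0.0536464 + 0.0294804 + 3.38676e-08 = 0.0831268
So the posterior for Class 2 is 0.0294804 / 0.0831268 ≈ 0.355.

0.355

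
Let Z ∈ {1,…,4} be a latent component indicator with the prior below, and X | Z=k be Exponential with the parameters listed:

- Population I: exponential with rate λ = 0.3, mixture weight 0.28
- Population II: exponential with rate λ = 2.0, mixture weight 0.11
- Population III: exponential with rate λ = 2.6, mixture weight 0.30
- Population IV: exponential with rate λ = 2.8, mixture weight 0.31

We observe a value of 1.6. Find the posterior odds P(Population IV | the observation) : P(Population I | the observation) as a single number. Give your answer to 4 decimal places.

0.1893

Posterior odds = (π_i f_i(x)) / (π_j f_j(x)); the normalising sum cancels.
Exponential densities:
  L_I = 0.185635
  L_II = 0.0815244
  L_III = 0.0405797
  L_IV = 0.0317336
0.0098374 / 0.0519778 ≈ 0.1893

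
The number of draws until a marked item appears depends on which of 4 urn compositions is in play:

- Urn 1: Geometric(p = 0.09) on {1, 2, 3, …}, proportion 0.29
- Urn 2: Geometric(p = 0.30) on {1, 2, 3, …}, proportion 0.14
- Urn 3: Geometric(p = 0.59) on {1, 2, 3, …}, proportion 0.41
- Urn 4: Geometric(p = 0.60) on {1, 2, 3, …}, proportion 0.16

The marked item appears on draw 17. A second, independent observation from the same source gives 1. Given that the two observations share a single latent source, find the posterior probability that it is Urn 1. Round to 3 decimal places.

The responsibility of component k is w_k f_k(x) divided by Σ_j w_j f_j(x).
Since both observations come from the same component, the likelihood for component k is f_k(x₁)·f_k(x₂).
  L_1 = [0.0199024] × [0.09] = 0.00179121
  L_2 = [0.000996988] × [0.3] = 0.000299096
  L_3 = [3.76178e-07] × [0.59] = 2.21945e-07
  L_4 = [2.57698e-07] × [0.6] = 1.54619e-07
Prior × likelihood for each component:
  w_1·L_1 = 0.29 × 0.00179121 = 0.000519452
  w_2·L_2 = 0.14 × 0.000299096 = 4.18735e-05
  w_3·L_3 = 0.41 × 2.21945e-07 = 9.09975e-08
  w_4·L_4 = 0.16 × 1.54619e-07 = 2.4739e-08
Denominator: 0.000519452 + 4.18735e-05 + 9.09975e-08 + 2.4739e-08 = 0.000561441
Responsibility of Urn 1: 0.000519452 / 0.000561441 ≈ 0.925

0.925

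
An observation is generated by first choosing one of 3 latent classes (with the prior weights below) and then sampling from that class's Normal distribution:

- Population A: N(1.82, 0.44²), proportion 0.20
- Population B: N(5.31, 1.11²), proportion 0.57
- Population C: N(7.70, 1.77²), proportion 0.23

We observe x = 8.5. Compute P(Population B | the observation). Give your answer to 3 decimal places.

Apply Bayes' rule: the posterior for each component is proportional to its prior times its likelihood at x.
Evaluate each component's likelihood at the observed value:
  p_A = (1/(0.44·√(2π)))·exp(−(8.5−1.82)²/(2·0.44²)) = 0.906687·exp(-115.24380) = 8.08556e-51
  p_B = (1/(1.11·√(2π)))·exp(−(8.5−5.31)²/(2·1.11²)) = 0.359407·exp(-4.12958) = 0.00578276
  p_C = (1/(1.77·√(2π)))·exp(−(8.5−7.70)²/(2·1.77²)) = 0.225391·exp(-0.10214) = 0.203506
Multiply by the mixture weights:
  π_A·p_A = 0.20 × 8.08556e-51 = 1.61711e-51
  π_B·p_B = 0.57 × 0.00578276 = 0.00329617
  π_C·p_C = 0.23 × 0.203506 = 0.0468064
Evidence: 1.61711e-51 + 0.00329617 + 0.0468064 = 0.0501026
So the posterior for Population B is 0.00329617 / 0.0501026 ≈ 0.066.

0.066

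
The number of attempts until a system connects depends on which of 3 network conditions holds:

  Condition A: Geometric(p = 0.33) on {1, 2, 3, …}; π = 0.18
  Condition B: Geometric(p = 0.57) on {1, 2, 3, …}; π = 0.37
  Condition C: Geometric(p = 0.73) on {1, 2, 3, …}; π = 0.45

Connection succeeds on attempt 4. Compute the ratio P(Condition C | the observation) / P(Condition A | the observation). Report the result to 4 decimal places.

Posterior odds = (P(Z=i) f_i(x)) / (P(Z=j) f_j(x)); the normalising sum cancels.
Evaluate each component's likelihood at the observed value:
  f_A = 0.0992518
  f_B = 0.045319
  f_C = 0.0143686
Odds = (0.45/0.18) × (0.0143686/0.0992518) = 2.5 × 0.144769 ≈ 0.3619

0.3619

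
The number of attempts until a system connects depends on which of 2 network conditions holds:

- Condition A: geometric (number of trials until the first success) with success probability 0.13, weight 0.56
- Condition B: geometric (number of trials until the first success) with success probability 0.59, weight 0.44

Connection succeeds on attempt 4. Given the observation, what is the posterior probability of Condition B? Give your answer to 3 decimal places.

0.272

Apply Bayes' rule: the posterior for each component is proportional to its prior times its likelihood at x.
Component likelihoods at x = 4:
  f_A = 0.0856054
  f_B = 0.0406634
Prior × likelihood for each component:
  π_A·f_A = 0.56 × 0.0856054 = 0.047939
  π_B·f_B = 0.44 × 0.0406634 = 0.0178919
Normaliser: 0.047939 + 0.0178919 = 0.0658309
P(Condition B | data) = 0.0178919 / 0.0658309 ≈ 0.272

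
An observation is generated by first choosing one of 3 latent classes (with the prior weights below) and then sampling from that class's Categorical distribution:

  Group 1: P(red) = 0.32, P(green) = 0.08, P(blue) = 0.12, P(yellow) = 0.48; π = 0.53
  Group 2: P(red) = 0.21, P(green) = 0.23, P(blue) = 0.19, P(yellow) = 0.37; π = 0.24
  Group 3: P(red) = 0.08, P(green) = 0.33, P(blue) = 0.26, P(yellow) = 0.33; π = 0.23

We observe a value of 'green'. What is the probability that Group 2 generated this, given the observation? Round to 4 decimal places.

P(component k | x) = π_k·f_k(x) / marginal(x), where marginal(x) = Σ_j π_j·f_j(x).
Categorical probabilities:
  f_1 = 0.08
  f_2 = 0.23
  f_3 = 0.33
Prior × likelihood for each component:
  π_1·f_1 = 0.53 × 0.08 = 0.0424
  π_2·f_2 = 0.24 × 0.23 = 0.0552
  π_3·f_3 = 0.23 × 0.33 = 0.0759
Normaliser: 0.0424 + 0.0552 + 0.0759 = 0.1735
So the posterior for Group 2 is 0.0552 / 0.1735 ≈ 0.3182.

0.3182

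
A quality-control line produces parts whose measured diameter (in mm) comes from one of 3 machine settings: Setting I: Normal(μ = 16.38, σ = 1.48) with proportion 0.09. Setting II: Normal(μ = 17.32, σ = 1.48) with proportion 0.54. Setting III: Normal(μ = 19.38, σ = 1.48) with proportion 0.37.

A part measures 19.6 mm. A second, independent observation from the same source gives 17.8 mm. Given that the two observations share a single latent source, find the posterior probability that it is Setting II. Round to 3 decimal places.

Apply Bayes' rule: the posterior for each component is proportional to its prior times its likelihood at x.
Since both observations come from the same component, the likelihood for component k is f_k(x₁)·f_k(x₂).
  L_I = [(1/(1.48·√(2π)))·exp(−(19.6−16.38)²/(2·1.48²)) = 0.269556·exp(-2.36678) = 0.0252795] × [0.170118] = 0.0043005
  L_II = [(1/(1.48·√(2π)))·exp(−(19.6−17.32)²/(2·1.48²)) = 0.269556·exp(-1.18663) = 0.0822812] × [0.255745] = 0.021043
  L_III = [(1/(1.48·√(2π)))·exp(−(19.6−19.38)²/(2·1.48²)) = 0.269556·exp(-0.01105) = 0.266594] × [0.152463] = 0.0406458
Weight by the priors:
  w_I·L_I = 0.09 × 0.0043005 = 0.000387045
  w_II·L_II = 0.54 × 0.021043 = 0.0113632
  w_III·L_III = 0.37 × 0.0406458 = 0.0150389
Normaliser: 0.000387045 + 0.0113632 + 0.0150389 = 0.0267892
P(Setting II | x) ≈ 0.424

0.424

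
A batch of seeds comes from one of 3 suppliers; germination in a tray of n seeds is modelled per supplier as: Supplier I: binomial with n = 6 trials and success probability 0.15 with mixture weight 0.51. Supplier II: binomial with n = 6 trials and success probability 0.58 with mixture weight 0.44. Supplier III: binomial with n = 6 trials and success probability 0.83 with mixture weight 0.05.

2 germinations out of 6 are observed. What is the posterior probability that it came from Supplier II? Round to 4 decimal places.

Apply Bayes' rule: the posterior for each component is proportional to its prior times its likelihood at x.
Component likelihoods at x = 2 germinations out of 6:
  f_I = C(6,2)·0.15^2·0.85^4 = 15·0.0225·0.522006 = 0.176177
  f_II = C(6,2)·0.58^2·0.42^4 = 15·0.3364·0.031117 = 0.157016
  f_III = C(6,2)·0.83^2·0.17^4 = 15·0.6889·0.00083521 = 0.00863064
Weight by the priors:
  w_I·f_I = 0.51 × 0.176177 = 0.0898503
  w_II·f_II = 0.44 × 0.157016 = 0.0690871
  w_III·f_III = 0.05 × 0.00863064 = 0.000431532
Denominator: 0.0898503 + 0.0690871 + 0.000431532 = 0.159369
P(Supplier II | the observation) ≈ 0.4335

0.4335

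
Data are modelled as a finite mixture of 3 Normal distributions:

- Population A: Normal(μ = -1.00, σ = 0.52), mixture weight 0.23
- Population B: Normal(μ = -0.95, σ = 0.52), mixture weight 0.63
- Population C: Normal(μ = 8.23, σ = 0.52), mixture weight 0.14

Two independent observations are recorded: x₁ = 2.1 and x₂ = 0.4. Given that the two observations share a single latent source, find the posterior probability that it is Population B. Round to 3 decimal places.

P(component k | x) = π_k·f_k(x) / marginal(x), where marginal(x) = Σ_j π_j·f_j(x).
Since both observations come from the same component, the likelihood for component k is f_k(x₁)·f_k(x₂).
  f_A = [(1/(0.52·√(2π)))·exp(−(2.1−-1.00)²/(2·0.52²)) = 0.767197·exp(-17.76997) = 1.47064e-08] × [0.0204602] = 3.00896e-10
  f_B = [(1/(0.52·√(2π)))·exp(−(2.1−-0.95)²/(2·0.52²)) = 0.767197·exp(-17.20137) = 2.59685e-08] × [0.0263834] = 6.85139e-10
  f_C = [(1/(0.52·√(2π)))·exp(−(2.1−8.23)²/(2·0.52²)) = 0.767197·exp(-69.48391) = 5.11007e-31] × [4.46913e-50] = 2.28376e-80
Prior × likelihood for each component:
  π_A·f_A = 0.23 × 3.00896e-10 = 6.92062e-11
  π_B·f_B = 0.63 × 6.85139e-10 = 4.31637e-10
  π_C·f_C = 0.14 × 2.28376e-80 = 3.19726e-81
Normaliser: 6.92062e-11 + 4.31637e-10 + 3.19726e-81 = 5.00844e-10
So the posterior for Population B is 4.31637e-10 / 5.00844e-10 ≈ 0.862.

0.862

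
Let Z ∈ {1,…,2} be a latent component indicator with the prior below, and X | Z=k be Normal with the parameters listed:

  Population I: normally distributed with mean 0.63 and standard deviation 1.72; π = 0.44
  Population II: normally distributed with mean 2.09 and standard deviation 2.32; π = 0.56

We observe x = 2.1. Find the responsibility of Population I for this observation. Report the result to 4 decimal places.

By Bayes' theorem, P(k | x) = P(Z=k) f_k(x) / Σ_j P(Z=j) f_j(x).
Normal densities:
  p_I = (1/(1.72·√(2π)))·exp(−(2.1−0.63)²/(2·1.72²)) = 0.231943·exp(-0.36521) = 0.16098
  p_II = (1/(2.32·√(2π)))·exp(−(2.1−2.09)²/(2·2.32²)) = 0.171958·exp(-0.00001) = 0.171956
Multiply by the mixture weights:
  P(Z=I)·p_I = 0.44 × 0.16098 = 0.0708311
  P(Z=II)·p_II = 0.56 × 0.171956 = 0.0962955
Sum: 0.0708311 + 0.0962955 = 0.167127
Responsibility of Population I: 0.0708311 / 0.167127 ≈ 0.4238

0.4238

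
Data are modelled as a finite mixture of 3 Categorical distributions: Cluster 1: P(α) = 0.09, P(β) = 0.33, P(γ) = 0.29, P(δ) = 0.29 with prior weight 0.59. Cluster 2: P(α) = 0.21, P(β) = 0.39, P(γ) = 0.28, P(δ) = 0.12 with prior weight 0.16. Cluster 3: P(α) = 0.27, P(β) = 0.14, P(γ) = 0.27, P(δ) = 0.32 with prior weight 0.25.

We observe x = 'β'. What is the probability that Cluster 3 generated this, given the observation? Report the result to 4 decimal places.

P(component k | x) = w_k·f_k(x) / marginal(x), where marginal(x) = Σ_j w_j·f_j(x).
Categorical probabilities:
  L_1 = 0.33
  L_2 = 0.39
  L_3 = 0.14
Weight by the priors:
  w_1·L_1 = 0.59 × 0.33 = 0.1947
  w_2·L_2 = 0.16 × 0.39 = 0.0624
  w_3·L_3 = 0.25 × 0.14 = 0.035
Normaliser: 0.1947 + 0.0624 + 0.035 = 0.2921
P(Cluster 3 | x) = 0.035 / 0.2921 ≈ 0.1198

0.1198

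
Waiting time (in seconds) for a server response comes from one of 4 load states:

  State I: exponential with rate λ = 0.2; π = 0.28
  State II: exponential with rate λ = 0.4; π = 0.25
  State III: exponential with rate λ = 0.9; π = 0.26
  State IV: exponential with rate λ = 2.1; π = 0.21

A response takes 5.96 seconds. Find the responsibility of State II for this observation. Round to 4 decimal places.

The responsibility of component k is π_k f_k(x) divided by Σ_j π_j f_j(x).
Component likelihoods at x = 5.96 seconds:
  L_I = 0.0607227
  L_II = 0.0368724
  L_III = 0.00421393
  L_IV = 7.70175e-06
Weight by the priors:
  π_I·L_I = 0.28 × 0.0607227 = 0.0170024
  π_II·L_II = 0.25 × 0.0368724 = 0.00921811
  π_III·L_III = 0.26 × 0.00421393 = 0.00109562
  π_IV·L_IV = 0.21 × 7.70175e-06 = 1.61737e-06
Denominator: 0.0170024 + 0.00921811 + 0.00109562 + 1.61737e-06 = 0.0273177
P(State II | x) = 0.00921811 / 0.0273177 ≈ 0.3374

0.3374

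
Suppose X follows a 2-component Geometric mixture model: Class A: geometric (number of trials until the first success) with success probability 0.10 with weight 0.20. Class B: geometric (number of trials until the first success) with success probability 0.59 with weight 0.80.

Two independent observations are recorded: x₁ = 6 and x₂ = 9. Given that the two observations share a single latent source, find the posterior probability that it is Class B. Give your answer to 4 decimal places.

Apply Bayes' rule: the posterior for each component is proportional to its prior times its likelihood at x.
Since both observations come from the same component, the likelihood for component k is f_k(x₁)·f_k(x₂).
  L_A = [0.10·(1−0.10)^5 = 0.10·0.59049 = 0.059049] × [0.0430467] = 0.00254187
  L_B = [0.59·(1−0.59)^5 = 0.59·0.0115856 = 0.00683552] × [0.000471111] = 3.22028e-06
Prior × likelihood for each component:
  π_A·L_A = 0.20 × 0.00254187 = 0.000508373
  π_B·L_B = 0.80 × 3.22028e-06 = 2.57623e-06
Denominator: 0.000508373 + 2.57623e-06 = 0.000510949
P(Class B | x₁, x₂) ≈ 0.0050

0.0050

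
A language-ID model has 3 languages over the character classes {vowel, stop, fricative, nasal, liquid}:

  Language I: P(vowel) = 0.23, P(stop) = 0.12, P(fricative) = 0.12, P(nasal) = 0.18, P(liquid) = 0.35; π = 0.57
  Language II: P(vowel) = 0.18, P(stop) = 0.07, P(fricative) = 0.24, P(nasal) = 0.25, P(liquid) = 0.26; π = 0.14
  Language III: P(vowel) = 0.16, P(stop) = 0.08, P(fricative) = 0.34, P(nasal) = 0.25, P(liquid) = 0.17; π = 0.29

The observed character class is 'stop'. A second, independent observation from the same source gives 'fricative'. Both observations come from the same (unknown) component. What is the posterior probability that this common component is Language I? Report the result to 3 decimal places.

0.445

P(component k | x) = π_k·f_k(x) / marginal(x), where marginal(x) = Σ_j π_j·f_j(x).
Since both observations come from the same component, the likelihood for component k is f_k(x₁)·f_k(x₂).
  p_I = [P(stop | comp) = 0.12] × [0.12] = 0.0144
  p_II = [P(stop | comp) = 0.07] × [0.24] = 0.0168
  p_III = [P(stop | comp) = 0.08] × [0.34] = 0.0272
Weight by the priors:
  π_I·p_I = 0.57 × 0.0144 = 0.008208
  π_II·p_II = 0.14 × 0.0168 = 0.002352
  π_III·p_III = 0.29 × 0.0272 = 0.007888
Evidence: 0.008208 + 0.002352 + 0.007888 = 0.018448
P(Language I | x₁, x₂) ≈ 0.445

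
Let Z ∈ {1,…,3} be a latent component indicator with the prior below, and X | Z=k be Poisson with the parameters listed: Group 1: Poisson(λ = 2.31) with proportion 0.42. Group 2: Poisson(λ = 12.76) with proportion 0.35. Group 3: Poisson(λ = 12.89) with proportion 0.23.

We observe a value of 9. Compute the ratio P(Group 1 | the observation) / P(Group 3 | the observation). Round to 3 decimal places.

Only the two components matter; the odds are (π_i f_i(x)) / (π_j f_j(x)).
Evaluate each component's likelihood at the observed value:
  f_1 = 0.0005123
  f_2 = 0.0710061
  f_3 = 0.0683058
0.000215166 / 0.0157103 ≈ 0.014

0.014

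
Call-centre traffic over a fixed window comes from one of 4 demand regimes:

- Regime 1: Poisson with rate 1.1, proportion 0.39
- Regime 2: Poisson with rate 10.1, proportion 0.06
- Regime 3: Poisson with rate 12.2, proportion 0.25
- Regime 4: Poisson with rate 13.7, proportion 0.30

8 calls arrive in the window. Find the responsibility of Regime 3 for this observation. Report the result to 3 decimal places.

0.474

By Bayes' theorem, P(k | x) = w_k f_k(x) / Σ_j w_j f_j(x).
Component likelihoods at x = 8 calls:
  L_1 = 1.76969e-05
  L_2 = 0.110326
  L_3 = 0.0612302
  L_4 = 0.0345469
Unnormalised posteriors:
  w_1·L_1 = 0.39 × 1.76969e-05 = 6.90179e-06
  w_2·L_2 = 0.06 × 0.110326 = 0.00661953
  w_3·L_3 = 0.25 × 0.0612302 = 0.0153075
  w_4·L_4 = 0.30 × 0.0345469 = 0.0103641
Marginal: 6.90179e-06 + 0.00661953 + 0.0153075 + 0.0103641 = 0.0322981
Responsibility of Regime 3: 0.0153075 / 0.0322981 ≈ 0.474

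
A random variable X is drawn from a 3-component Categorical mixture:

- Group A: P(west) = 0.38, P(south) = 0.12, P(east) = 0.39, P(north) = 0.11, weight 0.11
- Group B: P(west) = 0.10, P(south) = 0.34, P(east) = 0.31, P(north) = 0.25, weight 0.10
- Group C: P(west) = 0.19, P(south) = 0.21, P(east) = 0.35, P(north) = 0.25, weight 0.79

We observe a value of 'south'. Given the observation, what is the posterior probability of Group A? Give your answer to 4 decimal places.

P(component k | x) = π_k·f_k(x) / marginal(x), where marginal(x) = Σ_j π_j·f_j(x).
Categorical probabilities:
  p_A = P(south | comp) = 0.12
  p_B = P(south | comp) = 0.34
  p_C = P(south | comp) = 0.21
Weight by the priors:
  π_A·p_A = 0.11 × 0.12 = 0.0132
  π_B·p_B = 0.10 × 0.34 = 0.034
  π_C·p_C = 0.79 × 0.21 = 0.1659
Marginal: 0.0132 + 0.034 + 0.1659 = 0.2131
P(Group A | 'south') ≈ 0.0619

0.0619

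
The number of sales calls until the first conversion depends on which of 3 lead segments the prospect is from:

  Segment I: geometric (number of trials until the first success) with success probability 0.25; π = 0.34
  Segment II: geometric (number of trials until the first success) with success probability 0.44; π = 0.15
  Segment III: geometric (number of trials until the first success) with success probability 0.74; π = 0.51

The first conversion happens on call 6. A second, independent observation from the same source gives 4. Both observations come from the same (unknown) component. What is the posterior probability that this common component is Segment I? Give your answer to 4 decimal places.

Posterior ∝ prior × likelihood, so P(k | x) ∝ P(Z=k) f_k(x); normalise over all components.
Since both observations come from the same component, the likelihood for component k is f_k(x₁)·f_k(x₂).
  p_I = [0.25·(1−0.25)^5 = 0.25·0.237305 = 0.0593262] × [0.105469] = 0.00625706
  p_II = [0.44·(1−0.44)^5 = 0.44·0.0550732 = 0.0242322] × [0.077271] = 0.00187245
  p_III = [0.74·(1−0.74)^5 = 0.74·0.00118814 = 0.000879222] × [0.0130062] = 1.14354e-05
Unnormalised posteriors:
  P(Z=I)·p_I = 0.34 × 0.00625706 = 0.0021274
  P(Z=II)·p_II = 0.15 × 0.00187245 = 0.000280867
  P(Z=III)·p_III = 0.51 × 1.14354e-05 = 5.83204e-06
Normaliser: 0.0021274 + 0.000280867 + 5.83204e-06 = 0.0024141
Responsibility of Segment I: 0.0021274 / 0.0024141 ≈ 0.8812

0.8812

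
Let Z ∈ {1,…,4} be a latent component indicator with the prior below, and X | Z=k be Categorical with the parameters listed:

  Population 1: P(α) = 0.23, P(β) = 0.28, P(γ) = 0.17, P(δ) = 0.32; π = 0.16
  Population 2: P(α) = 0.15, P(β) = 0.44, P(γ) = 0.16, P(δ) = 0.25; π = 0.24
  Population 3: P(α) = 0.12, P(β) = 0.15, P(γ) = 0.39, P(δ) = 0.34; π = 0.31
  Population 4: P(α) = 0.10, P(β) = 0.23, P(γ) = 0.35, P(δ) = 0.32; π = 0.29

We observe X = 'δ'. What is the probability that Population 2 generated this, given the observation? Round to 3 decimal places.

By Bayes' theorem, P(k | x) = π_k f_k(x) / Σ_j π_j f_j(x).
Categorical probabilities:
  L_1 = 0.32
  L_2 = 0.25
  L_3 = 0.34
  L_4 = 0.32
Multiply by the mixture weights:
  π_1·L_1 = 0.16 × 0.32 = 0.0512
  π_2·L_2 = 0.24 × 0.25 = 0.06
  π_3·L_3 = 0.31 × 0.34 = 0.1054
  π_4·L_4 = 0.29 × 0.32 = 0.0928
Sum: 0.0512 + 0.06 + 0.1054 + 0.0928 = 0.3094
Responsibility of Population 2: 0.06 / 0.3094 ≈ 0.194

0.194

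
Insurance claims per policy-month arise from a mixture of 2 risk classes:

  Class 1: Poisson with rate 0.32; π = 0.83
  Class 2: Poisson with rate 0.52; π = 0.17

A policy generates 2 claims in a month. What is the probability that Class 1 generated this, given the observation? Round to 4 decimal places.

0.6931

The responsibility of component k is P(Z=k) f_k(x) divided by Σ_j P(Z=j) f_j(x).
Component likelihoods at x = 2 claims:
  f_1 = 0.0371788
  f_2 = 0.0803792
Weight by the priors:
  P(Z=1)·f_1 = 0.83 × 0.0371788 = 0.0308584
  P(Z=2)·f_2 = 0.17 × 0.0803792 = 0.0136645
Sum: 0.0308584 + 0.0136645 = 0.0445229
So the posterior for Class 1 is 0.0308584 / 0.0445229 ≈ 0.6931.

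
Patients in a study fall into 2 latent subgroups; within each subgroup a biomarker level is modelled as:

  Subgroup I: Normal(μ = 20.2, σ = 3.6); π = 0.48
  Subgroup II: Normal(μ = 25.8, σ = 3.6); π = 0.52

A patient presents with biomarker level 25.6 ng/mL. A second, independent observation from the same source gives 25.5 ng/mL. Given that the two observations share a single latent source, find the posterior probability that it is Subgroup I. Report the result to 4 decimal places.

0.0925

The responsibility of component k is π_k f_k(x) divided by Σ_j π_j f_j(x).
Since both observations come from the same component, the likelihood for component k is f_k(x₁)·f_k(x₂).
  f_I = [0.0359771] × [0.0374934] = 0.0013489
  f_II = [0.110646] × [0.110433] = 0.012219
Prior × likelihood for each component:
  π_I·f_I = 0.48 × 0.0013489 = 0.000647473
  π_II·f_II = 0.52 × 0.012219 = 0.0063539
Evidence: 0.000647473 + 0.0063539 = 0.00700137
So the posterior for Subgroup I is 0.000647473 / 0.00700137 ≈ 0.0925.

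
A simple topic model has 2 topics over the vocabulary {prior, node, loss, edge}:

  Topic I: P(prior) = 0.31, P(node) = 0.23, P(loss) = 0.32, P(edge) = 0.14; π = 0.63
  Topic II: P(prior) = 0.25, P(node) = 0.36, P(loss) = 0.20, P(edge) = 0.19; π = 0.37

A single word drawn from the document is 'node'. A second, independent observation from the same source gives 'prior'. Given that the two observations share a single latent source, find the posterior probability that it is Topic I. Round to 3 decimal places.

0.574

P(component k | x) = π_k·f_k(x) / marginal(x), where marginal(x) = Σ_j π_j·f_j(x).
Since both observations come from the same component, the likelihood for component k is f_k(x₁)·f_k(x₂).
  f_I = [P(node | comp) = 0.23] × [0.31] = 0.0713
  f_II = [P(node | comp) = 0.36] × [0.25] = 0.09
Weight by the priors:
  π_I·f_I = 0.63 × 0.0713 = 0.044919
  π_II·f_II = 0.37 × 0.09 = 0.0333
Denominator: 0.044919 + 0.0333 = 0.078219
So the posterior for Topic I is 0.044919 / 0.078219 ≈ 0.574.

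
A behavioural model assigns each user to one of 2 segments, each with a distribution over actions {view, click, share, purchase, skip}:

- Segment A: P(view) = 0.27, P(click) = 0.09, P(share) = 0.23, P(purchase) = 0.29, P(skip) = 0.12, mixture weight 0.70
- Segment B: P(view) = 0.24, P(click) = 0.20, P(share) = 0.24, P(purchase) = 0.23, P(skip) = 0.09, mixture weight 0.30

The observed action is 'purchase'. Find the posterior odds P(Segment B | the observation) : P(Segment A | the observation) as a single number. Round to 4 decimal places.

0.3399

Posterior odds = (P(Z=i) f_i(x)) / (P(Z=j) f_j(x)); the normalising sum cancels.
Categorical probabilities:
  p_A = P(purchase | comp) = 0.29
  p_B = P(purchase | comp) = 0.23
Posterior odds = (P(Z=B)·p_B) / (P(Z=A)·p_A) = (0.30·0.23) / (0.70·0.29) = 0.069 / 0.203 ≈ 0.3399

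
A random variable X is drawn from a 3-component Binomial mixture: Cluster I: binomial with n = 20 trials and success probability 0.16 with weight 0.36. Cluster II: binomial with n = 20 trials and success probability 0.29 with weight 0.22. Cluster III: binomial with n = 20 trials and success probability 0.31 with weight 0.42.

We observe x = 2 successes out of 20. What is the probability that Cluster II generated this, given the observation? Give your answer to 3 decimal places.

0.080

Apply Bayes' rule: the posterior for each component is proportional to its prior times its likelihood at x.
Evaluate each component's likelihood at the observed value:
  p_I = 0.210873
  p_II = 0.0335892
  p_III = 0.0229488
Multiply by the mixture weights:
  P(Z=I)·p_I = 0.36 × 0.210873 = 0.0759142
  P(Z=II)·p_II = 0.22 × 0.0335892 = 0.00738963
  P(Z=III)·p_III = 0.42 × 0.0229488 = 0.00963851
Evidence: 0.0759142 + 0.00738963 + 0.00963851 = 0.0929424
So the posterior for Cluster II is 0.00738963 / 0.0929424 ≈ 0.080.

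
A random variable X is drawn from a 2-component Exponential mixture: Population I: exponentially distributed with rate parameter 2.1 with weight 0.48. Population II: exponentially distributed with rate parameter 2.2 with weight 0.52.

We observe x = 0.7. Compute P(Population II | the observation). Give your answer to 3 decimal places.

0.514

The responsibility of component k is P(Z=k) f_k(x) divided by Σ_j P(Z=j) f_j(x).
Evaluate each component's likelihood at the observed value:
  L_I = 0.482844
  L_II = 0.471638
Prior × likelihood for each component:
  P(Z=I)·L_I = 0.48 × 0.482844 = 0.231765
  P(Z=II)·L_II = 0.52 × 0.471638 = 0.245252
Normaliser: 0.231765 + 0.245252 = 0.477017
P(Population II | x) ≈ 0.514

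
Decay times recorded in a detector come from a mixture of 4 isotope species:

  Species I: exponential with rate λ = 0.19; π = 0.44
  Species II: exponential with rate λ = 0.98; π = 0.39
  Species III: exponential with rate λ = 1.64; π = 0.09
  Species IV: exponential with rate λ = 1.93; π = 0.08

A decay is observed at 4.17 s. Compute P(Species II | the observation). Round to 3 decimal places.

0.144

Posterior ∝ prior × likelihood, so P(k | x) ∝ P(Z=k) f_k(x); normalise over all components.
Evaluate each component's likelihood at the observed value:
  p_I = 0.19·e^(−0.19·4.17) = 0.19·e^(−0.7923) = 0.0860324
  p_II = 0.98·e^(−0.98·4.17) = 0.98·e^(−4.0866) = 0.0164603
  p_III = 1.64·e^(−1.64·4.17) = 1.64·e^(−6.8388) = 0.00175708
  p_IV = 1.93·e^(−1.93·4.17) = 1.93·e^(−8.0481) = 0.000617038
Weight by the priors:
  P(Z=I)·p_I = 0.44 × 0.0860324 = 0.0378543
  P(Z=II)·p_II = 0.39 × 0.0164603 = 0.00641952
  P(Z=III)·p_III = 0.09 × 0.00175708 = 0.000158137
  P(Z=IV)·p_IV = 0.08 × 0.000617038 = 4.9363e-05
Sum: 0.0378543 + 0.00641952 + 0.000158137 + 4.9363e-05 = 0.0444813
Responsibility of Species II: 0.00641952 / 0.0444813 ≈ 0.144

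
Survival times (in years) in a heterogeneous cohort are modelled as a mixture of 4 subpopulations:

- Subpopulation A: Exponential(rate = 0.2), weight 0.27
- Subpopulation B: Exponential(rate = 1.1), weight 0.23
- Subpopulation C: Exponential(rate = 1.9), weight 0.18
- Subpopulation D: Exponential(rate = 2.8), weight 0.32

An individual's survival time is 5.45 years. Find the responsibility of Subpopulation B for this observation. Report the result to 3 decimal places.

P(component k | x) = P(Z=k)·f_k(x) / marginal(x), where marginal(x) = Σ_j P(Z=j)·f_j(x).
Exponential densities:
  L_A = 0.0672433
  L_B = 0.00274029
  L_C = 6.04831e-05
  L_D = 6.60426e-07
Unnormalised posteriors:
  P(Z=A)·L_A = 0.27 × 0.0672433 = 0.0181557
  P(Z=B)·L_B = 0.23 × 0.00274029 = 0.000630268
  P(Z=C)·L_C = 0.18 × 6.04831e-05 = 1.0887e-05
  P(Z=D)·L_D = 0.32 × 6.60426e-07 = 2.11336e-07
Sum: 0.0181557 + 0.000630268 + 1.0887e-05 + 2.11336e-07 = 0.0187971
P(Subpopulation B | 5.45 years) ≈ 0.034

0.034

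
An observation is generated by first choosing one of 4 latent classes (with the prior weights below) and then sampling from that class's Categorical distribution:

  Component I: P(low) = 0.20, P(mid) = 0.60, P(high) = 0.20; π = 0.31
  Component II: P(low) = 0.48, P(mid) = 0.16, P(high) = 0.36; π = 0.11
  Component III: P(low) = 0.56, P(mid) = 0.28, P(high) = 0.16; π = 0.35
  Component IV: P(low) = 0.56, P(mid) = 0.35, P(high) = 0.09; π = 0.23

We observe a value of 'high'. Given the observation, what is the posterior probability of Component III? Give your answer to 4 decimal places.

0.3141

P(component k | x) = π_k·f_k(x) / marginal(x), where marginal(x) = Σ_j π_j·f_j(x).
Evaluate each component's likelihood at the observed value:
  L_I = P(high | comp) = 0.20
  L_II = P(high | comp) = 0.36
  L_III = P(high | comp) = 0.16
  L_IV = P(high | comp) = 0.09
Unnormalised posteriors:
  π_I·L_I = 0.31 × 0.2 = 0.062
  π_II·L_II = 0.11 × 0.36 = 0.0396
  π_III·L_III = 0.35 × 0.16 = 0.056
  π_IV·L_IV = 0.23 × 0.09 = 0.0207
Denominator: 0.062 + 0.0396 + 0.056 + 0.0207 = 0.1783
So the posterior for Component III is 0.056 / 0.1783 ≈ 0.3141.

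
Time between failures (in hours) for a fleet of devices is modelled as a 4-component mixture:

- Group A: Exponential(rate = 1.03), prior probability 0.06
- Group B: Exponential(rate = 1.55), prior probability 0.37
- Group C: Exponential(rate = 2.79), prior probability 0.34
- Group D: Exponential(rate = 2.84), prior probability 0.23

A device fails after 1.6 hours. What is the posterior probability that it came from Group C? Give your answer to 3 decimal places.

0.140

Posterior ∝ prior × likelihood, so P(k | x) ∝ P(Z=k) f_k(x); normalise over all components.
Evaluate each component's likelihood at the observed value:
  p_A = 1.03·e^(−1.03·1.6) = 1.03·e^(−1.6480) = 0.198207
  p_B = 1.55·e^(−1.55·1.6) = 1.55·e^(−2.4800) = 0.129802
  p_C = 2.79·e^(−2.79·1.6) = 2.79·e^(−4.4640) = 0.0321302
  p_D = 2.84·e^(−2.84·1.6) = 2.84·e^(−4.5440) = 0.0301915
Weight by the priors:
  P(Z=A)·p_A = 0.06 × 0.198207 = 0.0118924
  P(Z=B)·p_B = 0.37 × 0.129802 = 0.0480267
  P(Z=C)·p_C = 0.34 × 0.0321302 = 0.0109243
  P(Z=D)·p_D = 0.23 × 0.0301915 = 0.00694404
Marginal: 0.0118924 + 0.0480267 + 0.0109243 + 0.00694404 = 0.0777875
Responsibility of Group C: 0.0109243 / 0.0777875 ≈ 0.140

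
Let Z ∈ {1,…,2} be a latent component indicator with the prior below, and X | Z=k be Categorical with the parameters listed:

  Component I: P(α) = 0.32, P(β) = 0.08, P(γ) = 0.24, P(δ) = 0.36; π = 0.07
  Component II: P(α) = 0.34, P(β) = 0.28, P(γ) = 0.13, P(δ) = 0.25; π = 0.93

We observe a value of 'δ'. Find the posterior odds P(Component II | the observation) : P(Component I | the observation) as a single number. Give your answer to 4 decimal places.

Since P(k|x) ∝ P(Z=k) f_k(x), the posterior odds are P(Z=i) f_i(x) / (P(Z=j) f_j(x)).
Categorical probabilities:
  f_I = P(δ | comp) = 0.36
  f_II = P(δ | comp) = 0.25
Posterior odds = (P(Z=II)·f_II) / (P(Z=I)·f_I) = (0.93·0.25) / (0.07·0.36) = 0.2325 / 0.0252 ≈ 9.2262

9.2262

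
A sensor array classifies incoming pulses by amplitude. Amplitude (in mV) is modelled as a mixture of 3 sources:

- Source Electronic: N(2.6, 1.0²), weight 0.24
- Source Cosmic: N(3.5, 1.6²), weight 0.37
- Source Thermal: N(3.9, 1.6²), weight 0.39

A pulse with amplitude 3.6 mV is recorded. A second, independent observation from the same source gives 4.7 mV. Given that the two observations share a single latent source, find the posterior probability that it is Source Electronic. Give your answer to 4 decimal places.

P(component k | x) = P(Z=k)·f_k(x) / marginal(x), where marginal(x) = Σ_j P(Z=j)·f_j(x).
Since both observations come from the same component, the likelihood for component k is f_k(x₁)·f_k(x₂).
  L_Electronic = [0.241971] × [0.0439836] = 0.0106427
  L_Cosmic = [0.248852] × [0.188211] = 0.0468367
  L_Thermal = [0.244994] × [0.220041] = 0.0539088
Multiply by the mixture weights:
  P(Z=Electronic)·L_Electronic = 0.24 × 0.0106427 = 0.00255426
  P(Z=Cosmic)·L_Cosmic = 0.37 × 0.0468367 = 0.0173296
  P(Z=Thermal)·L_Thermal = 0.39 × 0.0539088 = 0.0210244
Marginal: 0.00255426 + 0.0173296 + 0.0210244 = 0.0409083
P(Source Electronic | x₁, x₂) = 0.00255426 / 0.0409083 ≈ 0.0624

0.0624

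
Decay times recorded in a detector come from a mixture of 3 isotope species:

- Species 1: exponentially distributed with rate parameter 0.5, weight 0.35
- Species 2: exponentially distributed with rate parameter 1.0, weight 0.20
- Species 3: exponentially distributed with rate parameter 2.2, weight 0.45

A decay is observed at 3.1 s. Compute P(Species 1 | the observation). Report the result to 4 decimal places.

0.7864

P(component k | x) = w_k·f_k(x) / marginal(x), where marginal(x) = Σ_j w_j·f_j(x).
Exponential densities:
  p_1 = 0.106124
  p_2 = 0.0450492
  p_3 = 0.00240179
Weight by the priors:
  w_1·p_1 = 0.35 × 0.106124 = 0.0371434
  w_2·p_2 = 0.20 × 0.0450492 = 0.00900984
  w_3·p_3 = 0.45 × 0.00240179 = 0.0010808
Evidence: 0.0371434 + 0.00900984 + 0.0010808 = 0.047234
P(Species 1 | x) = 0.0371434 / 0.047234 ≈ 0.7864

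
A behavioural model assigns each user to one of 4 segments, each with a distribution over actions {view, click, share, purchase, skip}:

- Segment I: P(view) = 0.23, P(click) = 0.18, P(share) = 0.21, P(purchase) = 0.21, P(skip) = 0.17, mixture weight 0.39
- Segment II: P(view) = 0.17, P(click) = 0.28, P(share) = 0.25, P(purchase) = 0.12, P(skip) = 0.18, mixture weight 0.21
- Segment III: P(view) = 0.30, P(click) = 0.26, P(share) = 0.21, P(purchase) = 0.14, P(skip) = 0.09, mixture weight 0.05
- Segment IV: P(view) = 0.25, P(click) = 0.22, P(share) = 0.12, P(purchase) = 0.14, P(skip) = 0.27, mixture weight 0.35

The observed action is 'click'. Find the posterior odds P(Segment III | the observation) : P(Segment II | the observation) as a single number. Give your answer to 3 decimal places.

The posterior odds equal the prior odds times the likelihood ratio: (π_i/π_j)·(f_i(x)/f_j(x)).
Component likelihoods at x = 'click':
  p_I = P(click | comp) = 0.18
  p_II = P(click | comp) = 0.28
  p_III = P(click | comp) = 0.26
  p_IV = P(click | comp) = 0.22
Odds = (0.05/0.21) × (0.26/0.28) = 0.238095 × 0.928571 ≈ 0.221

0.221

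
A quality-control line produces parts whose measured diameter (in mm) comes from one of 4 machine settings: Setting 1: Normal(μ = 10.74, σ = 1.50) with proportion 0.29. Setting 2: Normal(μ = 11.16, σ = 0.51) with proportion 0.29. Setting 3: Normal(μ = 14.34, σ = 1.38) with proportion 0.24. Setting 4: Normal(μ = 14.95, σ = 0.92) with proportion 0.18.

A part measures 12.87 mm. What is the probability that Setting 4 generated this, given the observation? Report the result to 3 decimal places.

0.081

By Bayes' theorem, P(k | x) = w_k f_k(x) / Σ_j w_j f_j(x).
Component likelihoods at x = 12.87 mm:
  L_1 = 0.0970428
  L_2 = 0.0028322
  L_3 = 0.163922
  L_4 = 0.0336641
Prior × likelihood for each component:
  w_1·L_1 = 0.29 × 0.0970428 = 0.0281424
  w_2·L_2 = 0.29 × 0.0028322 = 0.000821338
  w_3·L_3 = 0.24 × 0.163922 = 0.0393412
  w_4·L_4 = 0.18 × 0.0336641 = 0.00605954
Denominator: 0.0281424 + 0.000821338 + 0.0393412 + 0.00605954 = 0.0743645
Responsibility of Setting 4: 0.00605954 / 0.0743645 ≈ 0.081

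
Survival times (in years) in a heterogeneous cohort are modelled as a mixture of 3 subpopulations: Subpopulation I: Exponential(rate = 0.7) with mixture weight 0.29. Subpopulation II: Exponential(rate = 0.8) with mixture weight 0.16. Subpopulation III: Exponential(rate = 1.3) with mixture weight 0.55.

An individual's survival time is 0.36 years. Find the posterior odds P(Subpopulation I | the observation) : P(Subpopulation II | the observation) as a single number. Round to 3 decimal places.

1.644

Only the two components matter; the odds are (π_i f_i(x)) / (π_j f_j(x)).
Exponential densities:
  p_I = 0.7·e^(−0.7·0.36) = 0.7·e^(−0.2520) = 0.544071
  p_II = 0.8·e^(−0.8·0.36) = 0.8·e^(−0.2880) = 0.599809
  p_III = 1.3·e^(−1.3·0.36) = 1.3·e^(−0.4680) = 0.81413
Posterior odds = (π_I·p_I) / (π_II·p_II) = (0.29·0.544071) / (0.16·0.599809) = 0.157781 / 0.0959695 ≈ 1.644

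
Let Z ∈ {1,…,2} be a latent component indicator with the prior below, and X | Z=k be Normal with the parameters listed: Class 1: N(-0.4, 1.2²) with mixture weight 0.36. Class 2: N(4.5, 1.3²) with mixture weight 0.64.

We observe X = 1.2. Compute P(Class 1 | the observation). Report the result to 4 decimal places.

0.8627

Apply Bayes' rule: the posterior for each component is proportional to its prior times its likelihood at x.
Normal densities:
  f_1 = (1/(1.2·√(2π)))·exp(−(1.2−-0.4)²/(2·1.2²)) = 0.332452·exp(-0.88889) = 0.136675
  f_2 = (1/(1.3·√(2π)))·exp(−(1.2−4.5)²/(2·1.3²)) = 0.306879·exp(-3.22189) = 0.0122382
Unnormalised posteriors:
  π_1·f_1 = 0.36 × 0.136675 = 0.049203
  π_2·f_2 = 0.64 × 0.0122382 = 0.00783242
Normaliser: 0.049203 + 0.00783242 = 0.0570354
So the posterior for Class 1 is 0.049203 / 0.0570354 ≈ 0.8627.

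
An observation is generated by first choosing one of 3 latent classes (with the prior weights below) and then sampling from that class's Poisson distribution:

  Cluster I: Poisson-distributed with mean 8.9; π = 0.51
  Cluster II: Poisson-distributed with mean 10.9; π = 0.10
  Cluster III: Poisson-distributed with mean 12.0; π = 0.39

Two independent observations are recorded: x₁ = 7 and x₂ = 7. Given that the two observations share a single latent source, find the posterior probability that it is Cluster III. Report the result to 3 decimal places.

Apply Bayes' rule: the posterior for each component is proportional to its prior times its likelihood at x.
Since both observations come from the same component, the likelihood for component k is f_k(x₁)·f_k(x₂).
  p_I = [0.119696] × [0.119696] = 0.0143271
  p_II = [0.0669492] × [0.0669492] = 0.00448219
  p_III = [0.0436822] × [0.0436822] = 0.00190813
Prior × likelihood for each component:
  P(Z=I)·p_I = 0.51 × 0.0143271 = 0.0073068
  P(Z=II)·p_II = 0.10 × 0.00448219 = 0.000448219
  P(Z=III)·p_III = 0.39 × 0.00190813 = 0.000744172
Sum: 0.0073068 + 0.000448219 + 0.000744172 = 0.00849919
So the posterior for Cluster III is 0.000744172 / 0.00849919 ≈ 0.088.

0.088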